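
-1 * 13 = -13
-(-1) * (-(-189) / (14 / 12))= 162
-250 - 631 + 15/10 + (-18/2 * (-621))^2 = 62472083/2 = 31236041.50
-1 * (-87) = 87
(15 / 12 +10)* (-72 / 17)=-810 / 17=-47.65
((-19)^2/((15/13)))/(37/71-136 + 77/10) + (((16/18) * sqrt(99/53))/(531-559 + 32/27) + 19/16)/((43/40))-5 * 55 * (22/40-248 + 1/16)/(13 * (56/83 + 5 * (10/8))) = 95951107522081/127191105756-720 * sqrt(583)/412499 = 754.34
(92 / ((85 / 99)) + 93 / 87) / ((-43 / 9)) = -2400903 / 105995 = -22.65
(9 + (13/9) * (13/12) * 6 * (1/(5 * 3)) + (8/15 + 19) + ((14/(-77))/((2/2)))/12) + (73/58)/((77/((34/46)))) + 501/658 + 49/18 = 32.64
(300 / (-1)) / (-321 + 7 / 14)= 600 / 641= 0.94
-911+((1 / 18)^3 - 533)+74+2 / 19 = -151795277 / 110808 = -1369.89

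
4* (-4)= -16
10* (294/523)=2940/523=5.62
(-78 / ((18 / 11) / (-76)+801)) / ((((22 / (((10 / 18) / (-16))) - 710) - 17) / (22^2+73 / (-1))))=7444580 / 253078403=0.03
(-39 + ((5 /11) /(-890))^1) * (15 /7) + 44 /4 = -142097 /1958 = -72.57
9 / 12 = 3 / 4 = 0.75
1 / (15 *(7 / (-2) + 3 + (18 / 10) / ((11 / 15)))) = 22 / 645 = 0.03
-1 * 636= -636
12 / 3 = 4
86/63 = 1.37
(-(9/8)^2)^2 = 6561/4096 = 1.60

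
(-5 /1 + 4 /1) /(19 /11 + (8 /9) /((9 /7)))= -891 /2155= -0.41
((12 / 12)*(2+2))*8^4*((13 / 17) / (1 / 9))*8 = 15335424 / 17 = 902083.76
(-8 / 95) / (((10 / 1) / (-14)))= 56 / 475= 0.12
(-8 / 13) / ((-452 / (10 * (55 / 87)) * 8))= 275 / 255606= 0.00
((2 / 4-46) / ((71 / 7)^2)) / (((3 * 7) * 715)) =-49 / 1663530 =-0.00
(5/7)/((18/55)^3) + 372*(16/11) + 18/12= 562.97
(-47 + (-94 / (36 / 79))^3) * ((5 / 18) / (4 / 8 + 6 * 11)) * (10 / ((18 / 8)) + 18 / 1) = -25850476411505 / 31414068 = -822894.90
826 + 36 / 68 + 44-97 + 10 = 13320 / 17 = 783.53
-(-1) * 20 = 20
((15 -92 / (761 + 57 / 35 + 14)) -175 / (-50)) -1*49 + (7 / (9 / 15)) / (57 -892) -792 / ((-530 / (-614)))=-3421726126133 / 3608818230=-948.16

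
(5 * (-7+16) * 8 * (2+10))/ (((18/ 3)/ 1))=720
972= 972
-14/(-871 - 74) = 2/135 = 0.01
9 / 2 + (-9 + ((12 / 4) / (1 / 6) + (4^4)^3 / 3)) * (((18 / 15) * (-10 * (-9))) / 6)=201326925 / 2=100663462.50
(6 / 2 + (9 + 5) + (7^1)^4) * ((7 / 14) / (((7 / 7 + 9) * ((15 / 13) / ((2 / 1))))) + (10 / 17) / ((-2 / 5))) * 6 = -8533122 / 425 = -20077.93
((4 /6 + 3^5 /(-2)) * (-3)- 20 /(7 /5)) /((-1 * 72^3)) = -1625 /1741824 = -0.00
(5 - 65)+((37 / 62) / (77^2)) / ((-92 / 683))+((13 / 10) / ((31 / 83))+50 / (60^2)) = -42997151881 / 760927860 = -56.51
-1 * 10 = -10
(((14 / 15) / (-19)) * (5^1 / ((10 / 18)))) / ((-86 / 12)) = 252 / 4085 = 0.06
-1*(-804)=804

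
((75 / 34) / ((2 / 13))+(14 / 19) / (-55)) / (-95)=-1017923 / 6750700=-0.15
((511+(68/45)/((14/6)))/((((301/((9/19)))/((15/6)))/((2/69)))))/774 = 53723/712667466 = 0.00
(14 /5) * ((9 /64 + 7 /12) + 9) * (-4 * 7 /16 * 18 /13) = -274449 /4160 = -65.97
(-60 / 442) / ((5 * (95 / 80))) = -96 / 4199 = -0.02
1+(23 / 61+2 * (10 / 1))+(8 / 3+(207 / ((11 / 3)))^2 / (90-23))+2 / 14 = 71.76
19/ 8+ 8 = 83/ 8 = 10.38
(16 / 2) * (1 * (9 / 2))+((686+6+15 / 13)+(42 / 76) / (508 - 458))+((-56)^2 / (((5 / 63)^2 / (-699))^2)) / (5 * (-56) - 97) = -1834451323961178071 / 17907500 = -102440392235.72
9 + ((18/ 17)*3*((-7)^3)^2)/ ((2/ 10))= 31765383/ 17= 1868551.94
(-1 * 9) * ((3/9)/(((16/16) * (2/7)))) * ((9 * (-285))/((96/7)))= 1963.83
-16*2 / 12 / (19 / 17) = -136 / 57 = -2.39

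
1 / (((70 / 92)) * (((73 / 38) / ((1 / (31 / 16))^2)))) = 447488 / 2455355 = 0.18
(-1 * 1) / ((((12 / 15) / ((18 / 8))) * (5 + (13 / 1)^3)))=-15 / 11744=-0.00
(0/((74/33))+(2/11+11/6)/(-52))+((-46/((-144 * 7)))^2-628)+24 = -21941201977/36324288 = -604.04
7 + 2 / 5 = 37 / 5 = 7.40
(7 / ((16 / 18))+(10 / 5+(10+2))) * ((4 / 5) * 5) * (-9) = -1575 / 2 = -787.50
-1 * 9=-9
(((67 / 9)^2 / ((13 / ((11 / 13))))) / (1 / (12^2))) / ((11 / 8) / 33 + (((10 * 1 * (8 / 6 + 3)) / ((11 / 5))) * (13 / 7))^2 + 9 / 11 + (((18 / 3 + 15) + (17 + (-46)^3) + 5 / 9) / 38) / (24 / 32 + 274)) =0.39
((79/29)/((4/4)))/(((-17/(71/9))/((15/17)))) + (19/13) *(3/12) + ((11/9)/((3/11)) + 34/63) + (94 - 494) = -395.73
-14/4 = -3.50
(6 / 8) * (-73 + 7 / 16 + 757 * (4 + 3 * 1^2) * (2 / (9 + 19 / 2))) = 888537 / 2368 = 375.23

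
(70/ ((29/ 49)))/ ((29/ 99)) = 339570/ 841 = 403.77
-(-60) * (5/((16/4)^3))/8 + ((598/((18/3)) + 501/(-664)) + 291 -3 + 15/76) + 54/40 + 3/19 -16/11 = 12914454719/33306240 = 387.75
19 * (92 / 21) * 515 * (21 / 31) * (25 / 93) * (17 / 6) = 191296750 / 8649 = 22117.79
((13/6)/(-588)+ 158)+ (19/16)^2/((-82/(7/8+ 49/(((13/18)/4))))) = 147607455941/962777088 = 153.31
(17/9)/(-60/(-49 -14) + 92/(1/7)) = 119/40632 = 0.00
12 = 12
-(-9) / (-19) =-9 / 19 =-0.47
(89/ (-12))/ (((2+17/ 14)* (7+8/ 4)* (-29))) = 623/ 70470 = 0.01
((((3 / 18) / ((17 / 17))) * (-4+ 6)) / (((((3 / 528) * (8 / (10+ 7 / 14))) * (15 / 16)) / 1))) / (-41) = -1232 / 615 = -2.00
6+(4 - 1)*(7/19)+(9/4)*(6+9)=3105/76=40.86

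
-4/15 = -0.27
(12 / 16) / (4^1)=3 / 16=0.19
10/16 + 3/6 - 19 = -143/8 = -17.88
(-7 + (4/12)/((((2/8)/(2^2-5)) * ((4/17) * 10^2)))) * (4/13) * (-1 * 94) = 198998/975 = 204.10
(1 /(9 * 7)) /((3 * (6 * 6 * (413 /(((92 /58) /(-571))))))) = -23 /23265825534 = -0.00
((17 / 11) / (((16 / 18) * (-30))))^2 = 2601 / 774400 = 0.00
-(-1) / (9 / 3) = 1 / 3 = 0.33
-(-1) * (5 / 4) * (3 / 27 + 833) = 18745 / 18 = 1041.39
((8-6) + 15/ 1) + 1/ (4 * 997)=67797/ 3988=17.00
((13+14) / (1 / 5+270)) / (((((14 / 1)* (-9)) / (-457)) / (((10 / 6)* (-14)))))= -11425 / 1351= -8.46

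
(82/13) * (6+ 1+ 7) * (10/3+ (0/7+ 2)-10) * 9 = -48216/13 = -3708.92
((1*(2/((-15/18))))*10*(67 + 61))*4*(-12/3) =49152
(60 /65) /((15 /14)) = 0.86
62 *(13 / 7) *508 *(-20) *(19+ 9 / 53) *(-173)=1439357121280 / 371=3879668790.51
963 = 963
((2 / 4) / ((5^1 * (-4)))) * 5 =-1 / 8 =-0.12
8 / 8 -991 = -990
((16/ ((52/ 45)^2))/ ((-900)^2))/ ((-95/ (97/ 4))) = -97/ 25688000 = -0.00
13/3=4.33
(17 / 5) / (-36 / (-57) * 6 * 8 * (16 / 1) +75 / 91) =29393 / 4200405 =0.01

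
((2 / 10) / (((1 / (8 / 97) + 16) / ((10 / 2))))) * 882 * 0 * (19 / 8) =0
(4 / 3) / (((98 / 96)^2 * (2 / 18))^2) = 573308928 / 5764801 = 99.45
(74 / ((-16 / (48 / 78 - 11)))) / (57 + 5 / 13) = 4995 / 5968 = 0.84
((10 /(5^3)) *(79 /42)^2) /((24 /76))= 118579 /132300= 0.90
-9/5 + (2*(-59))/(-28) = 169/70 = 2.41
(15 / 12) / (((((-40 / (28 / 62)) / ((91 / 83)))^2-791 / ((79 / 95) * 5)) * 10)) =32055751 / 1624832752792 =0.00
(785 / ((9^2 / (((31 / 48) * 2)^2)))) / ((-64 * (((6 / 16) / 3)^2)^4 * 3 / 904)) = -2793324707840 / 2187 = -1277240378.53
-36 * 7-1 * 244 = -496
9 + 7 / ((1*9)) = 88 / 9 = 9.78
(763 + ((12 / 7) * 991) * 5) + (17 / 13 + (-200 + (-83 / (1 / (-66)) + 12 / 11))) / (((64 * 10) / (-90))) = 545487641 / 64064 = 8514.73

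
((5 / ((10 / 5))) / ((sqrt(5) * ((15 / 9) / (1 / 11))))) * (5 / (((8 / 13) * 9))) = 13 * sqrt(5) / 528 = 0.06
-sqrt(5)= -2.24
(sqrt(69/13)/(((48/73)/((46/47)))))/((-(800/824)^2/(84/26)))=-124687577 * sqrt(897)/317720000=-11.75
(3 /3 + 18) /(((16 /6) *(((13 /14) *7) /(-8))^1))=-114 /13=-8.77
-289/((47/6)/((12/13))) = -20808/611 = -34.06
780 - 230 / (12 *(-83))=388555 / 498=780.23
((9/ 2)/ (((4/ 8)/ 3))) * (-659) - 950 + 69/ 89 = -1668058/ 89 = -18742.22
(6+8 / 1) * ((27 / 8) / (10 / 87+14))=16443 / 4912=3.35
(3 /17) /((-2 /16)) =-24 /17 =-1.41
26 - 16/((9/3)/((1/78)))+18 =43.93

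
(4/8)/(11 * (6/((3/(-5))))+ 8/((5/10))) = -1/188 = -0.01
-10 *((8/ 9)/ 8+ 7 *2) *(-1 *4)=5080/ 9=564.44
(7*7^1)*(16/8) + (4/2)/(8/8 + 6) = 688/7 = 98.29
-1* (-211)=211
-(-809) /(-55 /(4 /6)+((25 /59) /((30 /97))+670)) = 143193 /104230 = 1.37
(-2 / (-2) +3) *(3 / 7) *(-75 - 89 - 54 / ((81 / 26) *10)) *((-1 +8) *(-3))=29832 / 5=5966.40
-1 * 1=-1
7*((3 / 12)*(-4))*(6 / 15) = -14 / 5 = -2.80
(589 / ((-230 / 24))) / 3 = -2356 / 115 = -20.49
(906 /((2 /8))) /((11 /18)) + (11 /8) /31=16177657 /2728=5930.23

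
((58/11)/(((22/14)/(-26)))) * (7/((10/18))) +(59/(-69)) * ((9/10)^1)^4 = -30606900993/27830000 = -1099.78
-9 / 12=-3 / 4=-0.75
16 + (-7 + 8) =17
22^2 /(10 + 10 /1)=121 /5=24.20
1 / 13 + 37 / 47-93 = -56295 / 611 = -92.14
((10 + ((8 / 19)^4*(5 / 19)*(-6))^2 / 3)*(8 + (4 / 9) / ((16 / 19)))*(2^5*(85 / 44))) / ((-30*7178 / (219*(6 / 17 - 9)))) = 33666578403656815295 / 726145094375177037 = 46.36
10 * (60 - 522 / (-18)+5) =940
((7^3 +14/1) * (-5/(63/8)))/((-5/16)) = 2176/3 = 725.33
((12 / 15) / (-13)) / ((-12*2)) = 1 / 390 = 0.00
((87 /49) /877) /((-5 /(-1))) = 87 /214865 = 0.00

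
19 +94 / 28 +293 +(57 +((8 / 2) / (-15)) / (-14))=78199 / 210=372.38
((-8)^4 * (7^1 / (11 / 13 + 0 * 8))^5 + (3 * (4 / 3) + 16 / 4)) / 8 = 3195044743963 / 161051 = 19838714.10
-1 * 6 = -6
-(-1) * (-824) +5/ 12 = -9883/ 12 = -823.58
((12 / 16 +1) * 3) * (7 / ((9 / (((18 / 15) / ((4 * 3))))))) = 49 / 120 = 0.41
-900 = -900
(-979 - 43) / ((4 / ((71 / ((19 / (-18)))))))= 326529 / 19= 17185.74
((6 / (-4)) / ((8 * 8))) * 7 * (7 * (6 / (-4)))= 1.72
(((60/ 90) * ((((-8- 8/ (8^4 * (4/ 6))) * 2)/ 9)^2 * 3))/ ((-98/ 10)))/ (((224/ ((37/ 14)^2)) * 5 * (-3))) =91939336225/ 68519844642816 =0.00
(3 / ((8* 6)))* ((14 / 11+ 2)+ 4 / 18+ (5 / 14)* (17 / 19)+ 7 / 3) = 161897 / 421344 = 0.38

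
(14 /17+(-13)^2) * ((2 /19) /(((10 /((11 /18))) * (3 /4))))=1.46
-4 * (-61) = 244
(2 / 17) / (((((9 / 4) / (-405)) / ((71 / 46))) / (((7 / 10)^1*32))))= -286272 / 391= -732.15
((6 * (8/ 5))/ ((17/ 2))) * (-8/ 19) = -768/ 1615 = -0.48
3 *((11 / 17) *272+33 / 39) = 6897 / 13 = 530.54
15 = 15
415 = 415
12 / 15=4 / 5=0.80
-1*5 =-5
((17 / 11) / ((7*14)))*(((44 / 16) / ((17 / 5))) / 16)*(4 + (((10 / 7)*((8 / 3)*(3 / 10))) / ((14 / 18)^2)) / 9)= 1805 / 537824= 0.00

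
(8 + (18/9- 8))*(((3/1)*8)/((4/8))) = 96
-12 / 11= -1.09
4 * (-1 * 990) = -3960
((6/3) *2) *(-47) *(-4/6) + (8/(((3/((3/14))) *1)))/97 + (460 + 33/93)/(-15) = 29883971/315735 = 94.65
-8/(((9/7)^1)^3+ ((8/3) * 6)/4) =-2744/2101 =-1.31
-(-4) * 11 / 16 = 11 / 4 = 2.75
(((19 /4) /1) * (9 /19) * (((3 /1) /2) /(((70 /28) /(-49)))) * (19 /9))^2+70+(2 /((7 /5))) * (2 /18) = 493221487 /25200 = 19572.28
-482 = -482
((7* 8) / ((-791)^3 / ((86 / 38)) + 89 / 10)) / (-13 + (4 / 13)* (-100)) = 313040 / 53505114794247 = 0.00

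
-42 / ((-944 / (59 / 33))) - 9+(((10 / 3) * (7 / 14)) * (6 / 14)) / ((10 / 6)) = -5231 / 616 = -8.49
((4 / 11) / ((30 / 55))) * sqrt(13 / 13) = 2 / 3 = 0.67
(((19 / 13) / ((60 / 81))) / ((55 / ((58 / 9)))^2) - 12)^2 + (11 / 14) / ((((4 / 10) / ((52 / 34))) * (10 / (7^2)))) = 3740086263670613 / 23660771062500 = 158.07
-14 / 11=-1.27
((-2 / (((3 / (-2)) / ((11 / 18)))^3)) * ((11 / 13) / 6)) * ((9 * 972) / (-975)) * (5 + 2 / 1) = -409948 / 342225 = -1.20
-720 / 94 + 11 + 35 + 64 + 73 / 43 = 210261 / 2021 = 104.04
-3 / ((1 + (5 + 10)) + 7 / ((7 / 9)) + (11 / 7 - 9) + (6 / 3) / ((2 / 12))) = -7 / 69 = -0.10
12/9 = 4/3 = 1.33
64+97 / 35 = 2337 / 35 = 66.77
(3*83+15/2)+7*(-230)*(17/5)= -10435/2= -5217.50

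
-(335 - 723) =388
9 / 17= 0.53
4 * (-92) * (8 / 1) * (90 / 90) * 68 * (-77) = 15414784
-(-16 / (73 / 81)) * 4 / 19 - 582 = -802050 / 1387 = -578.26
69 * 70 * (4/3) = 6440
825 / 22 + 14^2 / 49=83 / 2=41.50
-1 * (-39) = 39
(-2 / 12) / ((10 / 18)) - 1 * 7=-73 / 10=-7.30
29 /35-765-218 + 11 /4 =-979.42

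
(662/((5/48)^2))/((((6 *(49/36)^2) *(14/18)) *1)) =2965082112/420175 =7056.78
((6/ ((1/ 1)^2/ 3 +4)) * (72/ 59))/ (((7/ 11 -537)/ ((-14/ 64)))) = 6237/ 9050600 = 0.00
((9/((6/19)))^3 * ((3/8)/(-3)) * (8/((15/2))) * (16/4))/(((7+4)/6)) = -370386/55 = -6734.29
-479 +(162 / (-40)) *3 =-9823 / 20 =-491.15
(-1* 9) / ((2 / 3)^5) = -2187 / 32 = -68.34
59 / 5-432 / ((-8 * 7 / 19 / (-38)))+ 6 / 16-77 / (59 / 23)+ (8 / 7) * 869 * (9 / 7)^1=-4310.66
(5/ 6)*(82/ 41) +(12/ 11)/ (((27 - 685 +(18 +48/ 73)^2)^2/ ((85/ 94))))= 3524989076842735/ 2114980411313022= 1.67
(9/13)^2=81/169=0.48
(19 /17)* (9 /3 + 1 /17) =988 /289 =3.42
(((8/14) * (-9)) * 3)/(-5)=3.09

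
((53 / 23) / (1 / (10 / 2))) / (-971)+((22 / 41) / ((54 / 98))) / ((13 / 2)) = 44336333 / 321394203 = 0.14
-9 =-9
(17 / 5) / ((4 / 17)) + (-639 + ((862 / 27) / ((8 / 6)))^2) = -41483 / 810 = -51.21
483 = 483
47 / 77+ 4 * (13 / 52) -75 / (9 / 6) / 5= -646 / 77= -8.39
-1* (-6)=6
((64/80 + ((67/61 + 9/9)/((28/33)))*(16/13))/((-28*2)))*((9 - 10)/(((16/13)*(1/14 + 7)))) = 26671/3381840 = 0.01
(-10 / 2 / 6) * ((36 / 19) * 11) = -330 / 19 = -17.37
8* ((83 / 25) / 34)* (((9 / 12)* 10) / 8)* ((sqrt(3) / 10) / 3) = 83* sqrt(3) / 3400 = 0.04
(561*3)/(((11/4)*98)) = 306/49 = 6.24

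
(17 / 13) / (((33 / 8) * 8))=0.04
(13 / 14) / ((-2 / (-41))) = 533 / 28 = 19.04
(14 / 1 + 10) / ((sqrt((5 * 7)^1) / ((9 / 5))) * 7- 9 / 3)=2916 / 21073 + 3780 * sqrt(35) / 21073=1.20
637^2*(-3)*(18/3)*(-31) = 226419102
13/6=2.17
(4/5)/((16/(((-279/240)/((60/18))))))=-279/16000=-0.02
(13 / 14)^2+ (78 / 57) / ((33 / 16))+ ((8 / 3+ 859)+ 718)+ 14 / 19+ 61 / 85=5510681469 / 3481940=1582.65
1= 1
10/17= 0.59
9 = 9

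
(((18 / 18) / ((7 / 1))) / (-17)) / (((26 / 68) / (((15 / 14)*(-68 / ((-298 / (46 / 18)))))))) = -3910 / 284739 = -0.01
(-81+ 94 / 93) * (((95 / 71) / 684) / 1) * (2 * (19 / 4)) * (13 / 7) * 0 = 0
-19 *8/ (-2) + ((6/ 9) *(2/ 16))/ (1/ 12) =77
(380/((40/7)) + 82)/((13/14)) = 2079/13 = 159.92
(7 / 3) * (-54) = -126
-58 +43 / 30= -1697 / 30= -56.57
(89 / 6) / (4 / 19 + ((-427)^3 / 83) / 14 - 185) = -140353 / 635706411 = -0.00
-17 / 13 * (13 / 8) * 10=-85 / 4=-21.25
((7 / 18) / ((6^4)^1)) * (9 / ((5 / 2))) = 7 / 6480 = 0.00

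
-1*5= -5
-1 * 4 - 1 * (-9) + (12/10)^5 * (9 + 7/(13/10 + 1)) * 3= 6821231/71875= 94.90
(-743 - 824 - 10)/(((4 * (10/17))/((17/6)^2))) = -7747801/1440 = -5380.42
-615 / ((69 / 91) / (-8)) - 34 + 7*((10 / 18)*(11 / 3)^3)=37146749 / 5589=6646.40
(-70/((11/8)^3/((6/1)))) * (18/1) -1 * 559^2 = -419782931/1331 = -315389.13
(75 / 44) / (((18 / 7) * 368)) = 175 / 97152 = 0.00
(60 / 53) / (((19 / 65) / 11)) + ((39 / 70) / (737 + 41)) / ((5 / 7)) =42.60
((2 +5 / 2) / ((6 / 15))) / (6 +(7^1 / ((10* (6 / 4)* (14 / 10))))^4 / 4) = 729 / 389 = 1.87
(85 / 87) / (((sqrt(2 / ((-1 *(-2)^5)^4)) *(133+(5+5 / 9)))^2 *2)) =601620480 / 45095261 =13.34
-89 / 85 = -1.05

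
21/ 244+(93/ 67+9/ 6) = 2.97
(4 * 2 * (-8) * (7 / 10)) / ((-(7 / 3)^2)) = 288 / 35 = 8.23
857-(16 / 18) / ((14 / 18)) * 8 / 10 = 29963 / 35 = 856.09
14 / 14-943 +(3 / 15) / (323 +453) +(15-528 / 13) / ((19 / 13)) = -70736261 / 73720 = -959.53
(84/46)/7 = 6/23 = 0.26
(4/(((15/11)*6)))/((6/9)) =11/15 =0.73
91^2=8281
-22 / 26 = -11 / 13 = -0.85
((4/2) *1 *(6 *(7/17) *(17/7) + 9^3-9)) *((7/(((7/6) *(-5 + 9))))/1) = 2178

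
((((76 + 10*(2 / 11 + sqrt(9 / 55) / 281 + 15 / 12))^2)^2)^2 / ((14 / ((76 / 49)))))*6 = 1470689991118490804665894249344325711359*sqrt(55) / 2906108309819454345232876018 + 538404474764557619255261925410487422408318628057 / 182922081453275734306338148076992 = 2947107294064603.70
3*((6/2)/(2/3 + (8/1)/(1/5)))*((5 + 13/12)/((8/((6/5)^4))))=53217/152500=0.35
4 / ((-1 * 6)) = -2 / 3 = -0.67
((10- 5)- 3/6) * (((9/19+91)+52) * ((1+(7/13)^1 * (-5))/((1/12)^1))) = -3238488/247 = -13111.29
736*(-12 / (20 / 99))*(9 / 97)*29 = -57052512 / 485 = -117634.05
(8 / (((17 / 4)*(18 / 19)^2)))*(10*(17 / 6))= 14440 / 243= 59.42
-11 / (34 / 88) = -484 / 17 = -28.47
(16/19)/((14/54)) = 432/133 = 3.25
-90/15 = -6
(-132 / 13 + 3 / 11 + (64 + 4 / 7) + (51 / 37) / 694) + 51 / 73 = 103933788331 / 1876368494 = 55.39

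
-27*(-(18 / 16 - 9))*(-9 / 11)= 15309 / 88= 173.97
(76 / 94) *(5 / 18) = 95 / 423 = 0.22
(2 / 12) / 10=1 / 60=0.02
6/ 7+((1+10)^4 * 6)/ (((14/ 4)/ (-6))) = -1054146/ 7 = -150592.29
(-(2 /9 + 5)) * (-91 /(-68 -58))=-611 /162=-3.77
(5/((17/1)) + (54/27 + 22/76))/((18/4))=1669/2907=0.57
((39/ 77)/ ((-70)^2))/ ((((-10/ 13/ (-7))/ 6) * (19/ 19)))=1521/ 269500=0.01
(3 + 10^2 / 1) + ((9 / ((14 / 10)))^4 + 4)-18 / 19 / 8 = 331150823 / 182476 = 1814.76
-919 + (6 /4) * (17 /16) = -29357 /32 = -917.41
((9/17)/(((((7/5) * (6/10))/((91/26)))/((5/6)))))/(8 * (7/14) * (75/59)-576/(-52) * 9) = 95875/5464752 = 0.02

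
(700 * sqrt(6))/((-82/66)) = -23100 * sqrt(6)/41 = -1380.08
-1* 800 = -800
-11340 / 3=-3780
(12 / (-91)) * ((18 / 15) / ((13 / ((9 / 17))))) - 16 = -1609528 / 100555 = -16.01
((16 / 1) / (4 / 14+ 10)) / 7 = 2 / 9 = 0.22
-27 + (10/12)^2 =-947/36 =-26.31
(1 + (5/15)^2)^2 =1.23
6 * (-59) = -354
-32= -32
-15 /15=-1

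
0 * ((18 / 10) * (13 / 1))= 0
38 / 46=19 / 23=0.83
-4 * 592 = -2368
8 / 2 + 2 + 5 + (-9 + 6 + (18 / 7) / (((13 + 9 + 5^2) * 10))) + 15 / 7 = 16694 / 1645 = 10.15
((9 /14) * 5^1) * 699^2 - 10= 21986905 /14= 1570493.21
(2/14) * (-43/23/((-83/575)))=1075/581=1.85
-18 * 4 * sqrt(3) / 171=-8 * sqrt(3) / 19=-0.73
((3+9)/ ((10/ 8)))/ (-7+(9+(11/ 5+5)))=24/ 23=1.04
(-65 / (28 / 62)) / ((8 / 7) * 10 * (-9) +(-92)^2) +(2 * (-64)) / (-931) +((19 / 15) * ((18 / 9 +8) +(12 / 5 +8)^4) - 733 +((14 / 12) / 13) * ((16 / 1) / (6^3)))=163086355538587549 / 11568047400000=14098.00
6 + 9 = 15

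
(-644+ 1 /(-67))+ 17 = -42010 /67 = -627.01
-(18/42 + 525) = -3678/7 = -525.43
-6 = -6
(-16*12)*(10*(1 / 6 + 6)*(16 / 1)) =-189440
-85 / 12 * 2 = -85 / 6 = -14.17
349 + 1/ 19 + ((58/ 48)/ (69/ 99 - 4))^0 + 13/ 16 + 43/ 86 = 106815/ 304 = 351.37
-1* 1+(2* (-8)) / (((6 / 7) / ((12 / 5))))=-229 / 5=-45.80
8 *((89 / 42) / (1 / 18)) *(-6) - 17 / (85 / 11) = -64157 / 35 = -1833.06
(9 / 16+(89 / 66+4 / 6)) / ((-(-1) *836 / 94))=63967 / 220704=0.29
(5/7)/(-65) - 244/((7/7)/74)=-18056.01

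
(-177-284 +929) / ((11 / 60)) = 28080 / 11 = 2552.73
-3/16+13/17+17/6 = 3.41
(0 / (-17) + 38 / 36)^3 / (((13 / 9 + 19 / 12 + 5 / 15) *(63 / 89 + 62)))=610451 / 109398762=0.01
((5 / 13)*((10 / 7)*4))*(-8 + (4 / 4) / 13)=-20600 / 1183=-17.41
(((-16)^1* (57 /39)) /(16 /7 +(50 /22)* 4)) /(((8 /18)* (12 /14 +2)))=-30723 /18980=-1.62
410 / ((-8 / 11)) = -2255 / 4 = -563.75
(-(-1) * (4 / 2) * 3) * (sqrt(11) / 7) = 2.84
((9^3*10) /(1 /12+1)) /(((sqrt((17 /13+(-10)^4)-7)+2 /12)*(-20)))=26244 /4677323-157464*sqrt(1689038) /60805199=-3.36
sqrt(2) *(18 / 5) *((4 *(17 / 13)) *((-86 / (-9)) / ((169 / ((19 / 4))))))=55556 *sqrt(2) / 10985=7.15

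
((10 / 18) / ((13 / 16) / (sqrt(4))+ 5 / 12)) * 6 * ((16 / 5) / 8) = 128 / 79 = 1.62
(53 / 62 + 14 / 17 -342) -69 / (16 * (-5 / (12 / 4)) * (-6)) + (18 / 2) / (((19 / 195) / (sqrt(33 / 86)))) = -28732283 / 84320 + 1755 * sqrt(2838) / 1634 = -283.54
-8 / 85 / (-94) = 4 / 3995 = 0.00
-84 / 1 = -84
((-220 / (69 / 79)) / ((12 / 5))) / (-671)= 1975 / 12627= 0.16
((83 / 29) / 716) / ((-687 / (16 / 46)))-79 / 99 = -2159944241 / 2706758703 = -0.80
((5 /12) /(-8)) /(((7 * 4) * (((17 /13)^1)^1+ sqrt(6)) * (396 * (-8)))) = 0.00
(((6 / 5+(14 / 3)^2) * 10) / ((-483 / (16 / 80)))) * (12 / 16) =-517 / 7245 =-0.07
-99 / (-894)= 0.11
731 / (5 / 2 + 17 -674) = -86 / 77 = -1.12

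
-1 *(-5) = 5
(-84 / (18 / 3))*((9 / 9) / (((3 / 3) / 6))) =-84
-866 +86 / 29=-25028 / 29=-863.03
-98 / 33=-2.97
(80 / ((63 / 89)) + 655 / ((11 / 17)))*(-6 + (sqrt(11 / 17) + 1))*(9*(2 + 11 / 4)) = -74083375 / 308 + 14816675*sqrt(187) / 5236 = -201833.92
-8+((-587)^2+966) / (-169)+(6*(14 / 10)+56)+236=-1480597 / 845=-1752.19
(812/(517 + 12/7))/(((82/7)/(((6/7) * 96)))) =1636992/148871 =11.00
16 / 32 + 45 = 91 / 2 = 45.50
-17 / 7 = -2.43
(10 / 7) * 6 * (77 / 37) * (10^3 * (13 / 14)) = 4290000 / 259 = 16563.71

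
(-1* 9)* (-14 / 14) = 9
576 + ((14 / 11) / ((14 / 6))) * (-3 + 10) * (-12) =5832 / 11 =530.18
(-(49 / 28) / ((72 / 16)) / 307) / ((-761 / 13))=91 / 4205286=0.00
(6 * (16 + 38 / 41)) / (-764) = -1041 / 7831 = -0.13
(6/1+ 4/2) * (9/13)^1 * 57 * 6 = 1894.15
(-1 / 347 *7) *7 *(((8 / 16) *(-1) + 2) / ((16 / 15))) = -2205 / 11104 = -0.20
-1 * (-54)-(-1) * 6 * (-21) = -72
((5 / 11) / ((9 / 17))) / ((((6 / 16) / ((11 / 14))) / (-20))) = -6800 / 189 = -35.98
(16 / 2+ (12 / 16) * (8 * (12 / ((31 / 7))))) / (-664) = -94 / 2573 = -0.04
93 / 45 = 31 / 15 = 2.07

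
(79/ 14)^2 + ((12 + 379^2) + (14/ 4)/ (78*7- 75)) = 13264410545/ 92316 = 143684.85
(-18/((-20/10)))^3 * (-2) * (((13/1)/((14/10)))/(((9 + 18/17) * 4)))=-89505/266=-336.48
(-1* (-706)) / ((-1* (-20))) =353 / 10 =35.30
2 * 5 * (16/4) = 40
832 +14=846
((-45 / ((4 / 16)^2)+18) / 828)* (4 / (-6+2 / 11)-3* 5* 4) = 37869 / 736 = 51.45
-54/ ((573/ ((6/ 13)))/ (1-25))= 2592/ 2483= 1.04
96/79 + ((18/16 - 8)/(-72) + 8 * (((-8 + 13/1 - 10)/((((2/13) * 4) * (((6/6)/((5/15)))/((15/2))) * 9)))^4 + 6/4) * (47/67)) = 44192259502961/284486639616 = 155.34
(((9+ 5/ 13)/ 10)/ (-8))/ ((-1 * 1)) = 61/ 520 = 0.12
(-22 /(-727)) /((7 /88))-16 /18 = -23288 /45801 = -0.51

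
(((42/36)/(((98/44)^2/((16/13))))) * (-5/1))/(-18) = 0.08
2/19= 0.11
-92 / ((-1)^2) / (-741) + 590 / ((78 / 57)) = 319577 / 741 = 431.28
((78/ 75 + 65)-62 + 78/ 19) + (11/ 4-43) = -60999/ 1900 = -32.10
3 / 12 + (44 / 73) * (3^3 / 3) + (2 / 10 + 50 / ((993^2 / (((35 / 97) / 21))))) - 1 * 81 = -31472468062897 / 418932778140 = -75.13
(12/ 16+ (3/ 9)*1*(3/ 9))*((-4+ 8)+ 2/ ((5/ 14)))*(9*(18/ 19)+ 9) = 13764/ 95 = 144.88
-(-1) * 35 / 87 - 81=-7012 / 87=-80.60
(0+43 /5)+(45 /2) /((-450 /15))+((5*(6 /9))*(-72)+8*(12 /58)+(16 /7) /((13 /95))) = -213.79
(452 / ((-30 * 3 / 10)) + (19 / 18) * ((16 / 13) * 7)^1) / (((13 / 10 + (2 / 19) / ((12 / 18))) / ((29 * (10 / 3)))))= -88380400 / 32409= -2727.03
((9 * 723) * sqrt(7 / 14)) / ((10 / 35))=45549 * sqrt(2) / 4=16104.00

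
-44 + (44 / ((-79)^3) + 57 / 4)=-58671817 / 1972156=-29.75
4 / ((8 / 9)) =9 / 2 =4.50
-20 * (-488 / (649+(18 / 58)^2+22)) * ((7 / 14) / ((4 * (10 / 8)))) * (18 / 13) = 1846836 / 917137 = 2.01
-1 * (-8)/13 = 8/13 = 0.62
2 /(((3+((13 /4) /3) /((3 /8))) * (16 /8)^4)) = 9 /424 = 0.02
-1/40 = -0.02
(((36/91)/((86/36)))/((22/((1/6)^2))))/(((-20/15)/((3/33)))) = -27/1893892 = -0.00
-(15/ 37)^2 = -225/ 1369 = -0.16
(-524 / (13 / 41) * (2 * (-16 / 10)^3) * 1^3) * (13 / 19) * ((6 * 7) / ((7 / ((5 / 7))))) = 131997696 / 3325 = 39698.56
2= 2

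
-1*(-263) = 263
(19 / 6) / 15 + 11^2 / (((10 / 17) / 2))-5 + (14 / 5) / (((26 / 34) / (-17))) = 402907 / 1170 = 344.36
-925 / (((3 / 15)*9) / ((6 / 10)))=-925 / 3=-308.33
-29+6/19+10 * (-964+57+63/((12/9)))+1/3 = -983347/114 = -8625.85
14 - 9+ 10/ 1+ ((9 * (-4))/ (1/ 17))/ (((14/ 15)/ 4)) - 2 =-18269/ 7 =-2609.86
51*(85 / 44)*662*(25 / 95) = 7174425 / 418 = 17163.70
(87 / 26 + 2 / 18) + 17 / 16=8461 / 1872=4.52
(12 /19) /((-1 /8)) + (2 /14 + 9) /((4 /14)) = 512 /19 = 26.95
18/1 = 18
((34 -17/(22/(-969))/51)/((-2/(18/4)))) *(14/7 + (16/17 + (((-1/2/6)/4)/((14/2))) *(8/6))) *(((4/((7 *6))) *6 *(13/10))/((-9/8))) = 163579/770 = 212.44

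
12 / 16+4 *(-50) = -797 / 4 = -199.25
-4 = -4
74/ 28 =37/ 14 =2.64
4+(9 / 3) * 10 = 34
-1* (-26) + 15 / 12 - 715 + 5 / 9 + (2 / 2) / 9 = -8245 / 12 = -687.08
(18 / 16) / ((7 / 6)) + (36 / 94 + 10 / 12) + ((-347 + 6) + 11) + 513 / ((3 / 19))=11532821 / 3948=2921.18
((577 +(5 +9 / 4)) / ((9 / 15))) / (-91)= -3895 / 364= -10.70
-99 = -99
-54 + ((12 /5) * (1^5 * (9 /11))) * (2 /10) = -14742 /275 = -53.61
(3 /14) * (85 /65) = 51 /182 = 0.28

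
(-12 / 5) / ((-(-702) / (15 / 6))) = -1 / 117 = -0.01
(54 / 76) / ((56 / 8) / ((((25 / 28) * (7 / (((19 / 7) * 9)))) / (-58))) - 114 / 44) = -2475 / 5536657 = -0.00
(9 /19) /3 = 3 /19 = 0.16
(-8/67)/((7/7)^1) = -8/67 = -0.12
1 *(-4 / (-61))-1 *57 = -56.93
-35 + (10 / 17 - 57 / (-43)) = -24186 / 731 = -33.09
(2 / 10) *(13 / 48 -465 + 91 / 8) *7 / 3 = -152327 / 720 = -211.57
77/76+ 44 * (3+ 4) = 23485/76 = 309.01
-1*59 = -59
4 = 4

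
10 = 10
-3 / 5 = -0.60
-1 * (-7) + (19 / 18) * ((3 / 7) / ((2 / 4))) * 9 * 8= 505 / 7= 72.14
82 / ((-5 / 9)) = -738 / 5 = -147.60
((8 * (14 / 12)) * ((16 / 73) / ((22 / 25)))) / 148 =1400 / 89133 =0.02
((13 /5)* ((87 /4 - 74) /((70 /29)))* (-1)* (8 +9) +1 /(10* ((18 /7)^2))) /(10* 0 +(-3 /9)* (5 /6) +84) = 27124919 /2373525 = 11.43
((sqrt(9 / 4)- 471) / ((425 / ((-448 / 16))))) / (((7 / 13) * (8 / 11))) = 134277 / 1700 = 78.99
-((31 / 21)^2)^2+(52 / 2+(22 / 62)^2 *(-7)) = 3807073178 / 186896241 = 20.37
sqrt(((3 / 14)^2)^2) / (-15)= -0.00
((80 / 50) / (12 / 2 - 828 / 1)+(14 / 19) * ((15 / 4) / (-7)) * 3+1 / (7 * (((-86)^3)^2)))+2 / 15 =-7761015555228853 / 7371619591413056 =-1.05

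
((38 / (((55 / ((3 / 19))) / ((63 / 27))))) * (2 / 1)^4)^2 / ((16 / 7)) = 7.26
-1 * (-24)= 24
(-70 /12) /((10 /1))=-7 /12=-0.58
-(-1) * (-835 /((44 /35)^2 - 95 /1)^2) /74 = -1253021875 /969125069354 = -0.00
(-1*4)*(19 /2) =-38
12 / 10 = 6 / 5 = 1.20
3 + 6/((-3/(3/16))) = 21/8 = 2.62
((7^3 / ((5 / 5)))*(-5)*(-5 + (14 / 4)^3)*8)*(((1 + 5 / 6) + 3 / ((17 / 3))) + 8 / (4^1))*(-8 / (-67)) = -308322700 / 1139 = -270695.96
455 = 455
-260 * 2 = -520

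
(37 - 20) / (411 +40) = 17 / 451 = 0.04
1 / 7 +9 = 64 / 7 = 9.14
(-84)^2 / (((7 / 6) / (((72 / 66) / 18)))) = 4032 / 11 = 366.55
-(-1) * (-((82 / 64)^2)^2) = -2825761 / 1048576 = -2.69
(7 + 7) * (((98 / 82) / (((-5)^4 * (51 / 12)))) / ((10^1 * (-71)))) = -1372 / 154646875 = -0.00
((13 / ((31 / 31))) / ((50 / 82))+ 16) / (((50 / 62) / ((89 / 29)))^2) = 7102071573 / 13140625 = 540.47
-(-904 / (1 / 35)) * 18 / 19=569520 / 19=29974.74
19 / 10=1.90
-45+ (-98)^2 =9559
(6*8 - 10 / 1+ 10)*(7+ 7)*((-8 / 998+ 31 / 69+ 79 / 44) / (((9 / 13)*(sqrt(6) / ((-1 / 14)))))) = -88102066*sqrt(6) / 3408669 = -63.31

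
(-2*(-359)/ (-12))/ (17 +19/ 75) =-8975/ 2588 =-3.47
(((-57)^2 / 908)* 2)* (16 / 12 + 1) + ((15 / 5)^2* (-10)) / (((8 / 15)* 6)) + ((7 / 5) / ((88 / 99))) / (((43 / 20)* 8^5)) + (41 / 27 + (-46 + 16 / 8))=-931092888497 / 17271816192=-53.91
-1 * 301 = -301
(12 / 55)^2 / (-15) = -48 / 15125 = -0.00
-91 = -91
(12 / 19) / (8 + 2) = 6 / 95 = 0.06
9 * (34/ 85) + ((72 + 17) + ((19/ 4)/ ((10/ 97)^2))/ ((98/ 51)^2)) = 820715531/ 3841600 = 213.64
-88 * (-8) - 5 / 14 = 9851 / 14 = 703.64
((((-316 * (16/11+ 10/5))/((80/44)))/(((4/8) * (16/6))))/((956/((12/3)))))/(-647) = 0.00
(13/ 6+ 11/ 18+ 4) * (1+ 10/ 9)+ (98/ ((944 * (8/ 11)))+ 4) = 5643467/ 305856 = 18.45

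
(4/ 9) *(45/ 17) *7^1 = 140/ 17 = 8.24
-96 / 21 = -32 / 7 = -4.57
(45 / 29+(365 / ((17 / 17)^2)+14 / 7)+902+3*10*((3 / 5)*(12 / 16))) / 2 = 642.03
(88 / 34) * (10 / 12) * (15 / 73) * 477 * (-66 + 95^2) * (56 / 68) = 113859900 / 73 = 1559724.66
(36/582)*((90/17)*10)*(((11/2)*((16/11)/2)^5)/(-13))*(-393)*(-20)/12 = -57950208000/313859117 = -184.64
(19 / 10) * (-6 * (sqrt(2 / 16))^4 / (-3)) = 19 / 320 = 0.06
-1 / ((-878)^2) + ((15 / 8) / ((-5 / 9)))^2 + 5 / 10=146660665 / 12334144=11.89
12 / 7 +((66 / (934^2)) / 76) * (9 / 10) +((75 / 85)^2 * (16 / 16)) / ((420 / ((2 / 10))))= 1149874853331 / 670614951440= 1.71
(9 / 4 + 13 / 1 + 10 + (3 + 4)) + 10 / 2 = 149 / 4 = 37.25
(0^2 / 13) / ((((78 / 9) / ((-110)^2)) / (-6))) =0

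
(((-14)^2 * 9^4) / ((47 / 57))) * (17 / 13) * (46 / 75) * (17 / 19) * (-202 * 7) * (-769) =18589064435225424 / 15275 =1216960028492.66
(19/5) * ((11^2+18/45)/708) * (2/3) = 11533/26550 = 0.43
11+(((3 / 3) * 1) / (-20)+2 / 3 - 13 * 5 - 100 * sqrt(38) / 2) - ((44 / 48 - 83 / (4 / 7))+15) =1519 / 20 - 50 * sqrt(38) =-232.27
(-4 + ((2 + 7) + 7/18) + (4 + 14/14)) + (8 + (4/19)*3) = 6505/342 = 19.02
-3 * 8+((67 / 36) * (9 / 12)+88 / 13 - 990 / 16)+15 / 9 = -15817 / 208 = -76.04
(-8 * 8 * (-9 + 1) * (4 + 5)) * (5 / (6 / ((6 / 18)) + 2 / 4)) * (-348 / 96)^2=605520 / 37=16365.41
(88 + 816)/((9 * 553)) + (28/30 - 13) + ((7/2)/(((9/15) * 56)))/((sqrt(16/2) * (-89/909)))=-295759/24885 - 1515 * sqrt(2)/5696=-12.26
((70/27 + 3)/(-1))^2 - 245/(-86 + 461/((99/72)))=20185229/666306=30.29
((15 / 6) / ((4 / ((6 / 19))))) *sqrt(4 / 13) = 15 *sqrt(13) / 494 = 0.11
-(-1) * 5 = 5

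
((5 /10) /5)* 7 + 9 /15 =13 /10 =1.30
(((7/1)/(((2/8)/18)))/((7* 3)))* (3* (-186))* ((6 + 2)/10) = -53568/5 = -10713.60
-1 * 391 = -391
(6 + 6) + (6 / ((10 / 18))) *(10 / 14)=138 / 7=19.71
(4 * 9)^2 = 1296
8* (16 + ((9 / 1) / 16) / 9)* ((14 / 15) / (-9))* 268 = -482132 / 135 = -3571.35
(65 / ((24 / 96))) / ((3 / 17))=4420 / 3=1473.33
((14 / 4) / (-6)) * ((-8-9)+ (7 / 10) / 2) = 777 / 80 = 9.71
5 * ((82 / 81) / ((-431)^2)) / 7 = 410 / 105326487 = 0.00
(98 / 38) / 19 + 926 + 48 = 351663 / 361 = 974.14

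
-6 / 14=-3 / 7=-0.43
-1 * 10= -10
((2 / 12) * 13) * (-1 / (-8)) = 0.27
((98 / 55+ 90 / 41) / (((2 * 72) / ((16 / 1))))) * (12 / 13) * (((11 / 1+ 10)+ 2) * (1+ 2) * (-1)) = -825056 / 29315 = -28.14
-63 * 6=-378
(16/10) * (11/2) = 44/5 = 8.80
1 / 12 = 0.08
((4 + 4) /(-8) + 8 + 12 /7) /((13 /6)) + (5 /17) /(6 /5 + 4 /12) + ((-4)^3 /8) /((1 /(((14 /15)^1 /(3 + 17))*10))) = 256429 /533715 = 0.48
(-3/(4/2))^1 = -3/2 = -1.50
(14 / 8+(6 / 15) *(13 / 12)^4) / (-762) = -119281 / 39502080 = -0.00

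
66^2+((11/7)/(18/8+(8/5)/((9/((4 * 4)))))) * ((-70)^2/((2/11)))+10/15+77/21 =4980611/393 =12673.31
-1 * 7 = -7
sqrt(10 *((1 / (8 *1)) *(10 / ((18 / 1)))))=5 / 6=0.83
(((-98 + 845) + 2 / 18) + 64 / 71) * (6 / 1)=955960 / 213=4488.08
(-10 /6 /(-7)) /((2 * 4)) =5 /168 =0.03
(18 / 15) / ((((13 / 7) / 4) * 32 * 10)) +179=465421 / 2600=179.01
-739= -739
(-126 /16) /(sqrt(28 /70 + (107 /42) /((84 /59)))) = -1323 * sqrt(386210) /154484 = -5.32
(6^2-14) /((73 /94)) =2068 /73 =28.33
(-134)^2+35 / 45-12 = 161503 / 9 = 17944.78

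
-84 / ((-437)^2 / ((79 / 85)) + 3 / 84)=-185808 / 454506299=-0.00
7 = 7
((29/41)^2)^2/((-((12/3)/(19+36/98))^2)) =-636977975881/108554434576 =-5.87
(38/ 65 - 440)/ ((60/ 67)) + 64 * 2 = -707227/ 1950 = -362.68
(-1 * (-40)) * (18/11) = 720/11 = 65.45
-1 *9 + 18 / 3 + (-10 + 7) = -6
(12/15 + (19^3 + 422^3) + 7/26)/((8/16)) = 9770580049/65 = 150316616.14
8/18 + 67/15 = 221/45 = 4.91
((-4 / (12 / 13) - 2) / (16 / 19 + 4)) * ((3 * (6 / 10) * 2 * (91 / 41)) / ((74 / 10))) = -98553 / 69782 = -1.41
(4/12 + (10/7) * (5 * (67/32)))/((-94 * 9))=-5137/284256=-0.02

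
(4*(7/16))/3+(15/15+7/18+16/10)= 643/180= 3.57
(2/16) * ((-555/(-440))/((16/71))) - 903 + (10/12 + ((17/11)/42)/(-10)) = -1066187407/1182720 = -901.47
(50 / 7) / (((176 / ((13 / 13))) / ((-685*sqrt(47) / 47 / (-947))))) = 17125*sqrt(47) / 27417544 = 0.00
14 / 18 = 7 / 9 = 0.78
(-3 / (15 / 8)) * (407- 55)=-2816 / 5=-563.20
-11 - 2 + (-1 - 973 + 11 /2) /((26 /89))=-3328.25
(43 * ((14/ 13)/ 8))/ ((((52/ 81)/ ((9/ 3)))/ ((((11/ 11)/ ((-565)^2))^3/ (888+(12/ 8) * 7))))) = 24381/ 26344757233545209875000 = 0.00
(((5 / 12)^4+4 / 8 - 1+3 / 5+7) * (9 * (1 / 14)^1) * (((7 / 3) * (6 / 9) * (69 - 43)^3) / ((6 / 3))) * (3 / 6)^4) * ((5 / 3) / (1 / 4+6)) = 1624138841 / 1555200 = 1044.33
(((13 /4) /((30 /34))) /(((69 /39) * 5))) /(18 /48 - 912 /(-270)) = 0.11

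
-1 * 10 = -10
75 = 75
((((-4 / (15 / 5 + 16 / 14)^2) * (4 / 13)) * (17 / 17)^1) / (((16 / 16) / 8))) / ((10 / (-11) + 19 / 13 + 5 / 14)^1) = -965888 / 1531461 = -0.63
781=781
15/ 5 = 3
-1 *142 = -142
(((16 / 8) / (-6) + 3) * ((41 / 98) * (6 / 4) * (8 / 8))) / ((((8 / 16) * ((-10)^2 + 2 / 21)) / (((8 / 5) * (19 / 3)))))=12464 / 36785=0.34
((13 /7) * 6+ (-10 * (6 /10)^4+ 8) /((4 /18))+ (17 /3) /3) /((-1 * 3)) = -340198 /23625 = -14.40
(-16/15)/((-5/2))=0.43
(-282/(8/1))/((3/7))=-329/4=-82.25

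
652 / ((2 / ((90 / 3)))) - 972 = 8808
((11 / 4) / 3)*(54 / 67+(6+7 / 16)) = 85415 / 12864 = 6.64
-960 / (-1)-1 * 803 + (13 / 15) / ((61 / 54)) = 48119 / 305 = 157.77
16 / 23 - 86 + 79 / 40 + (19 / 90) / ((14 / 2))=-4828021 / 57960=-83.30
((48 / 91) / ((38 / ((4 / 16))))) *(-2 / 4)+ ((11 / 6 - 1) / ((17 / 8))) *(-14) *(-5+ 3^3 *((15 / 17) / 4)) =-5.25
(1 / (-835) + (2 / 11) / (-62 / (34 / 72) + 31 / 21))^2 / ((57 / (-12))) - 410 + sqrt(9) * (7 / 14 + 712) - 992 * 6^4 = -353622917791341654370947 / 275427742321138550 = -1283904.50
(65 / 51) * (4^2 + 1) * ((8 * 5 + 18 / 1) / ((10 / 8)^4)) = 193024 / 375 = 514.73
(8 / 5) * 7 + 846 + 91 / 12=51887 / 60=864.78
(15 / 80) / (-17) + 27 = 7341 / 272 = 26.99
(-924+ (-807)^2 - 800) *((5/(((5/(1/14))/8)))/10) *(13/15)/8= 337753/84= 4020.87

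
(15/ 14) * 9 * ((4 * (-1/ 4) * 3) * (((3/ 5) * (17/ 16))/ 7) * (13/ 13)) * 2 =-4131/ 784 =-5.27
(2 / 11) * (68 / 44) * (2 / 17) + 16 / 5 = 1956 / 605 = 3.23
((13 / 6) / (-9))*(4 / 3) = -26 / 81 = -0.32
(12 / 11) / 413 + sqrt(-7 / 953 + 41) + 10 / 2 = 22727 / 4543 + sqrt(37229898) / 953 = 11.41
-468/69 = -156/23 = -6.78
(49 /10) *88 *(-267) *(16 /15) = -3070144 /25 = -122805.76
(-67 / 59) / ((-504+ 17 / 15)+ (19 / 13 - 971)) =13065 / 16940021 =0.00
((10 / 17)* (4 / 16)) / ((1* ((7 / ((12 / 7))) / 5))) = 150 / 833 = 0.18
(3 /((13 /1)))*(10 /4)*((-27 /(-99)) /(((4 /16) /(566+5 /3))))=3930 /11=357.27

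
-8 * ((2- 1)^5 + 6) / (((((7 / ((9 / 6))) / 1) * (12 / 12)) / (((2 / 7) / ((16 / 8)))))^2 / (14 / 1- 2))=-216 / 343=-0.63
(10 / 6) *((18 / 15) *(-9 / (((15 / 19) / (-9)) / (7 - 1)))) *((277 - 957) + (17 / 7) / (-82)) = -837252.46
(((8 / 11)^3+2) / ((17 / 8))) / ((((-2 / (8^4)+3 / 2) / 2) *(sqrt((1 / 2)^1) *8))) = 13000704 *sqrt(2) / 69487517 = 0.26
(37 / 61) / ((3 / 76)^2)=213712 / 549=389.28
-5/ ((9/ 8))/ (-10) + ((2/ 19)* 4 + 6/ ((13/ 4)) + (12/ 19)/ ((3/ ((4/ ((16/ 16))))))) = 7900/ 2223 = 3.55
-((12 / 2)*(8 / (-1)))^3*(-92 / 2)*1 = -5087232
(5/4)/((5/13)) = 13/4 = 3.25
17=17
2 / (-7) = -2 / 7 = -0.29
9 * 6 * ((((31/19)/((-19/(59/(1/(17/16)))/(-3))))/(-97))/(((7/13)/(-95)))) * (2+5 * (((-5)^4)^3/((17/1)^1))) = 11754986899674915/103208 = 113896082664.86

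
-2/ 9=-0.22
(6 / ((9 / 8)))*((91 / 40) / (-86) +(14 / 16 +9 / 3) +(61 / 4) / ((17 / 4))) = 434903 / 10965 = 39.66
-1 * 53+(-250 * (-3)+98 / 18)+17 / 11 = 69695 / 99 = 703.99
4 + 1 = 5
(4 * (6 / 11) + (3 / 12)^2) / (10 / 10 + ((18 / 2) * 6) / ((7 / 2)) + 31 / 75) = 207375 / 1556192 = 0.13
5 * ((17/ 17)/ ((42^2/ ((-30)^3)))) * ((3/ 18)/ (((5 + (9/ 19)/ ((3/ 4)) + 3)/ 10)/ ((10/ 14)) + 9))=-296875/ 237601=-1.25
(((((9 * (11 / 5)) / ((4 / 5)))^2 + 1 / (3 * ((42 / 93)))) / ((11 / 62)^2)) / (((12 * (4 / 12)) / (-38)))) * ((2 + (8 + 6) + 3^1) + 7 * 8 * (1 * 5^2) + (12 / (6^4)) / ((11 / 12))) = -264289760912911 / 1006236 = -262651863.89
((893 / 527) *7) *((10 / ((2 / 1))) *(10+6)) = 500080 / 527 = 948.92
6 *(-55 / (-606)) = 55 / 101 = 0.54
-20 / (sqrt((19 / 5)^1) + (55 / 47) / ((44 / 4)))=11750 / 20923 -22090 * sqrt(95) / 20923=-9.73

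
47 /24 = 1.96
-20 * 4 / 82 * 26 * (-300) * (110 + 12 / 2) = 36192000 / 41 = 882731.71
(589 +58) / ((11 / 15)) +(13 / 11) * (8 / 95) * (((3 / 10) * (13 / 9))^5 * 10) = 280054733059 / 317418750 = 882.29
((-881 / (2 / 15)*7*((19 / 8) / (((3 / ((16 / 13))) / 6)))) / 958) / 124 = -1757595 / 772148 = -2.28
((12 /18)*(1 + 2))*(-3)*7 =-42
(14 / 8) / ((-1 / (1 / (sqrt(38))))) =-7 *sqrt(38) / 152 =-0.28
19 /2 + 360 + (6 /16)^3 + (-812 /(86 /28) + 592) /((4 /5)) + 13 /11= 188962531 /242176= 780.27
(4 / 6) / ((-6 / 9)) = -1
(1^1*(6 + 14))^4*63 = 10080000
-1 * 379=-379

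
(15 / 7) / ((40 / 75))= 4.02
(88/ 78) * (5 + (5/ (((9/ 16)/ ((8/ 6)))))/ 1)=1540/ 81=19.01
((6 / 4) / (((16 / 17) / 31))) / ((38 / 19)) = 1581 / 64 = 24.70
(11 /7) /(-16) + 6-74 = -7627 /112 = -68.10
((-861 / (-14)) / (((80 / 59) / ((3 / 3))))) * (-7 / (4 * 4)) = -50799 / 2560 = -19.84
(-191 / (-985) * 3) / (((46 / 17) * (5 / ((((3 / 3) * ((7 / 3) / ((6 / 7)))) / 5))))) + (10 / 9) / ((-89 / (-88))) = 2036120501 / 1814665500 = 1.12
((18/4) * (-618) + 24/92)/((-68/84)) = 1343097/391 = 3435.03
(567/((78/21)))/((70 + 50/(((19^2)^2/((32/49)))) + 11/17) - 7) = 430864292817/179644035428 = 2.40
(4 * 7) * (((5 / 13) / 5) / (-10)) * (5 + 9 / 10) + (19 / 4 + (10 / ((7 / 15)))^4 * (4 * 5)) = 13162510859723 / 3121300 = 4216996.40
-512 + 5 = -507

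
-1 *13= -13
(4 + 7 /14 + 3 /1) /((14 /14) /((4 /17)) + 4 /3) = 90 /67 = 1.34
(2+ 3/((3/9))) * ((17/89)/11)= 17/89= 0.19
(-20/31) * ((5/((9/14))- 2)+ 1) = -4.37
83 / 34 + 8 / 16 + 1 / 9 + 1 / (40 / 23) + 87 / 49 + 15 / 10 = 2070011 / 299880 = 6.90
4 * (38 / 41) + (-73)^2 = 218641 / 41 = 5332.71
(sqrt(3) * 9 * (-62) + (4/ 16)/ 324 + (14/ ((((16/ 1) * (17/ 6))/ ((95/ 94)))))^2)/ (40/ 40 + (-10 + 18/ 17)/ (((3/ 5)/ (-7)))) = 324935629/ 348532697664 - 28458 * sqrt(3)/ 5371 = -9.18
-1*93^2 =-8649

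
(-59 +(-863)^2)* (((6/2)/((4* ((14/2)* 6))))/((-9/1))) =-372355/252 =-1477.60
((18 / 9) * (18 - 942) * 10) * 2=-36960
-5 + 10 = 5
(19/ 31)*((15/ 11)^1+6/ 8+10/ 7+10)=79249/ 9548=8.30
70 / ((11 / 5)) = 350 / 11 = 31.82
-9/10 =-0.90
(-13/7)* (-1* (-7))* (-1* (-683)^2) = 6064357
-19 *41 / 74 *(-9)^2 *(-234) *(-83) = -612754389 / 37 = -16560929.43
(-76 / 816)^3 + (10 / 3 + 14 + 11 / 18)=152335445 / 8489664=17.94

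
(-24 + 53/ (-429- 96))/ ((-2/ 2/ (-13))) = -164489/ 525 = -313.31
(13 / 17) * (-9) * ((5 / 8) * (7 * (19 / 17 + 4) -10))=-256815 / 2312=-111.08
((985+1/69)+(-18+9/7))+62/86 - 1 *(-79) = 21766351/20769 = 1048.02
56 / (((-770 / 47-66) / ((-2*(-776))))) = -127652 / 121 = -1054.98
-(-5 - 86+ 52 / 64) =1443 / 16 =90.19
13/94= 0.14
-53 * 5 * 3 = -795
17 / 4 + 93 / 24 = 65 / 8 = 8.12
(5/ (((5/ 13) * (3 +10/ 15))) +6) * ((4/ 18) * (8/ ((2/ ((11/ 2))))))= 140/ 3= 46.67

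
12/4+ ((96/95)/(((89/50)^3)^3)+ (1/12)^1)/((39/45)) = 1073990238941197254331/346152126862995386492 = 3.10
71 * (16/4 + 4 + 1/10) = 5751/10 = 575.10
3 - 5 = -2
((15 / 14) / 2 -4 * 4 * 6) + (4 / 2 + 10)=-2337 / 28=-83.46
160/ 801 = 0.20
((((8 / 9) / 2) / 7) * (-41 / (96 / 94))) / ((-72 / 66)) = 21197 / 9072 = 2.34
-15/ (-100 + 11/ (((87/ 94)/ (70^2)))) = -261/ 1011580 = -0.00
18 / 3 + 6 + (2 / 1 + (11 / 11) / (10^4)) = 140001 / 10000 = 14.00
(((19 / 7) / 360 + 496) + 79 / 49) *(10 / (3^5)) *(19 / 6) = 166782247 / 2571912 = 64.85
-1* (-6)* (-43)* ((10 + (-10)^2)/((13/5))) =-141900/13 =-10915.38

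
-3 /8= -0.38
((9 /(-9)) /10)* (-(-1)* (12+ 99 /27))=-47 /30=-1.57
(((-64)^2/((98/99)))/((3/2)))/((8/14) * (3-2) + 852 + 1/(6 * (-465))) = 3.24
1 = 1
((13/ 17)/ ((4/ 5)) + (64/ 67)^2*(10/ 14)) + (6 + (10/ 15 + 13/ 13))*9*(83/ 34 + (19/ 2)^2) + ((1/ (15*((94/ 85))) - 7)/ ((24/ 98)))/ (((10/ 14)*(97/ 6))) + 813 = 1053229077028339/ 146122606140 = 7207.84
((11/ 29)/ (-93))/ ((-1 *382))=11/ 1030254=0.00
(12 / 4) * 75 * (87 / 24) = 6525 / 8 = 815.62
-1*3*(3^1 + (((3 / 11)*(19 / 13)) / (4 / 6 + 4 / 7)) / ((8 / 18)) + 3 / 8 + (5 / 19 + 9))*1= -5663739 / 141284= -40.09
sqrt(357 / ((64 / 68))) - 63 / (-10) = 63 / 10 +17 * sqrt(21) / 4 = 25.78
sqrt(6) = 2.45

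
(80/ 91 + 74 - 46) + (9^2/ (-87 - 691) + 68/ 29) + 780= 1665344201/ 2053142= 811.12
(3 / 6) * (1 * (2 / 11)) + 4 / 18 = 31 / 99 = 0.31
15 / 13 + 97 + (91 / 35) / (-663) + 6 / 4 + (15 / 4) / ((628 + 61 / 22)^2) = 99.65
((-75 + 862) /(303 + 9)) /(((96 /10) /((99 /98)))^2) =7142025 /255696896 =0.03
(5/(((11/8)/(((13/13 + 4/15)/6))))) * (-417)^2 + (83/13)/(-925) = 17657460987/132275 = 133490.54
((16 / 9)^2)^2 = 65536 / 6561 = 9.99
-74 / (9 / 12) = -296 / 3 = -98.67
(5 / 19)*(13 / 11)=65 / 209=0.31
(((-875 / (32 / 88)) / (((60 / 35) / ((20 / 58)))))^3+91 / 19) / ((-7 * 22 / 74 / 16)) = 3839402242858446059 / 4404068064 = 871785400.92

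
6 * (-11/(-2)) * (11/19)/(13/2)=726/247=2.94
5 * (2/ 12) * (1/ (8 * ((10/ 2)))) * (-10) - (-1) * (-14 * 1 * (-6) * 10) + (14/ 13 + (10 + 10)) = 268591/ 312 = 860.87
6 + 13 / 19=6.68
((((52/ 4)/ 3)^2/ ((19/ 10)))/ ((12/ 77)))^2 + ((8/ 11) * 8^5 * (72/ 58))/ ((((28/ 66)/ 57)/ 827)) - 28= 702440100213133355/ 213693228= 3287142539.74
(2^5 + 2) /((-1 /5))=-170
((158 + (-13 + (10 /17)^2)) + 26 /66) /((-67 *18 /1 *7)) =-694961 /40255677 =-0.02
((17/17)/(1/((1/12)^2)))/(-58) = -1/8352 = -0.00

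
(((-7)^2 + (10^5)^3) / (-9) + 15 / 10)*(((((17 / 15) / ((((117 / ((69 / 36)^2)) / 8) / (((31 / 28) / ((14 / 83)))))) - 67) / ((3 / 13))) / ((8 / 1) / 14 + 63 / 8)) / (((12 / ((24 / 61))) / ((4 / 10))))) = 48691960331604.41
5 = 5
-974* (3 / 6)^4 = -487 / 8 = -60.88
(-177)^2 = 31329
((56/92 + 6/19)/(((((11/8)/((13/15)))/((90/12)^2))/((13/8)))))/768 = 85345/1230592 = 0.07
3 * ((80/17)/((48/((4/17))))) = 20/289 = 0.07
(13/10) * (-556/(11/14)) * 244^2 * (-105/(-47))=-122355807.69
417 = 417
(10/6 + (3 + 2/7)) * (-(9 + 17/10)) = -5564/105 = -52.99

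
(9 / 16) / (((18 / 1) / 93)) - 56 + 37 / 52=-21791 / 416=-52.38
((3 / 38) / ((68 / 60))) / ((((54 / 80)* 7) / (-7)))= -0.10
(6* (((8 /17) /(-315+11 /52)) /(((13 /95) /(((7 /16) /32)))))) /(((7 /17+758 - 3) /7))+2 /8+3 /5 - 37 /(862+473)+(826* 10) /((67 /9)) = 167020721394277187 /150418367060880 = 1110.37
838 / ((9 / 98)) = 82124 / 9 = 9124.89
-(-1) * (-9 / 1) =-9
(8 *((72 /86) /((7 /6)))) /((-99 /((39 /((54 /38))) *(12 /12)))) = -15808 /9933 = -1.59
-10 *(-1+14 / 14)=0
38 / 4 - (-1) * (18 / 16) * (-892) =-994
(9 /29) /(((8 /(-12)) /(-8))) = 108 /29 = 3.72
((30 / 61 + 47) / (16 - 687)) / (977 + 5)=-2897 / 40194242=-0.00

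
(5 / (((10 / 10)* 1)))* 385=1925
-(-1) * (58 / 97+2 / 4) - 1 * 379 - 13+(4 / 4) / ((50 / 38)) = -1892189 / 4850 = -390.14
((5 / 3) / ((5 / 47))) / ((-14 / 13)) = -611 / 42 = -14.55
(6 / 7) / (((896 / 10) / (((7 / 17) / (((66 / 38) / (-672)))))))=-285 / 187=-1.52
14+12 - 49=-23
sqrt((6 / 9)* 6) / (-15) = -2 / 15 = -0.13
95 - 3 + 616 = 708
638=638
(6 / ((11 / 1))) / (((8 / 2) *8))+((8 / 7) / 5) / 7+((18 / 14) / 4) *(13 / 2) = 92233 / 43120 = 2.14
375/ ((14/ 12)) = 2250/ 7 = 321.43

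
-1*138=-138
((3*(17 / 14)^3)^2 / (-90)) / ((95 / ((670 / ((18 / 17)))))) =-27492691091 / 12875506560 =-2.14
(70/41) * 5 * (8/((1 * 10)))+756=31276/41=762.83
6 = 6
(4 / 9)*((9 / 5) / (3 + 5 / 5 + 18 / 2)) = 4 / 65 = 0.06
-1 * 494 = -494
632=632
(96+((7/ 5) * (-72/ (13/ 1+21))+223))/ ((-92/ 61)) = -1638643/ 7820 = -209.55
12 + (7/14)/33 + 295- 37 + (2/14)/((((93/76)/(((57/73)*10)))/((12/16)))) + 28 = 312291409/1045506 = 298.70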